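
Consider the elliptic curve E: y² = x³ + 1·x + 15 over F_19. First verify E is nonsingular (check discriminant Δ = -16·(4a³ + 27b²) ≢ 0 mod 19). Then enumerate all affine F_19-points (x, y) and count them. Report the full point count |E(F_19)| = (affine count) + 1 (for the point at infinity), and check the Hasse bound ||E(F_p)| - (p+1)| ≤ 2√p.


Affine points = {(1, 6), (1, 13), (2, 5), (2, 14), (3, 8), (3, 11), (4, 8), (4, 11), (6, 3), (6, 16), (7, 2), (7, 17), (12, 8), (12, 11), (15, 2), (15, 17), (16, 2), (16, 17), (17, 9), (17, 10)}; affine count = 20; |E(F_19)| = 21.

Discriminant check: Δ ∝ 4a³ + 27b² = 4·1³ + 27·15² = 4·1 + 27·225 ≡ 18 (mod 19). Nonzero ⇒ E is nonsingular.
For each x ∈ F_19, compute rhs = x³ + 1·x + 15 mod 19, then count y ∈ F_19 with y² ≡ rhs.
  x = 0: rhs = 15, matching y values: none (0 points).
  x = 1: rhs = 17, matching y values: 6, 13 (2 points).
  x = 2: rhs = 6, matching y values: 5, 14 (2 points).
  x = 3: rhs = 7, matching y values: 8, 11 (2 points).
  x = 4: rhs = 7, matching y values: 8, 11 (2 points).
  x = 5: rhs = 12, matching y values: none (0 points).
  x = 6: rhs = 9, matching y values: 3, 16 (2 points).
  x = 7: rhs = 4, matching y values: 2, 17 (2 points).
  x = 8: rhs = 3, matching y values: none (0 points).
  x = 9: rhs = 12, matching y values: none (0 points).
  x = 10: rhs = 18, matching y values: none (0 points).
  x = 11: rhs = 8, matching y values: none (0 points).
  x = 12: rhs = 7, matching y values: 8, 11 (2 points).
  x = 13: rhs = 2, matching y values: none (0 points).
  x = 14: rhs = 18, matching y values: none (0 points).
  x = 15: rhs = 4, matching y values: 2, 17 (2 points).
  x = 16: rhs = 4, matching y values: 2, 17 (2 points).
  x = 17: rhs = 5, matching y values: 9, 10 (2 points).
  x = 18: rhs = 13, matching y values: none (0 points).
Total affine count: 20.
Full point count |E(F_19)| = 20 + 1 = 21.
Hasse bound: |21 − (19+1)| = |1| = 1 ≤ 2√19 ≈ 8.7178 ✓.


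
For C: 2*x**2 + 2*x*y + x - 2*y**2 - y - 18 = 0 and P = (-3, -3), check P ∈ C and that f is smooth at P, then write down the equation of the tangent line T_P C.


Tangent line at P: -17*x + 5*y - 36 = 0.

Step 1: f(-3, -3) = 0, so P lies on C.
Step 2: partial derivatives
  f_x(x, y) = 4*x + 2*y + 1, f_y(x, y) = 2*x - 4*y - 1.
  f_x(P) = -17, f_y(P) = 5 (gradient nonzero, so P is smooth).
Step 3: tangent line at P: -17·(x − -3) + 5·(y − -3) = 0.
Expanding: -17*x + 5*y - 36 = 0.


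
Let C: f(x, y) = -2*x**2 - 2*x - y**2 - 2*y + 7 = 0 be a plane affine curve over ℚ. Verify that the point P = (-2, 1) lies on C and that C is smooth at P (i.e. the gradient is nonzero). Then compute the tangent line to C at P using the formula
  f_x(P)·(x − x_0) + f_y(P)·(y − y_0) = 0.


Tangent line at P: 6*x - 4*y + 16 = 0.

Step 1: f(-2, 1) = 0, so P lies on C.
Step 2: partial derivatives
  f_x(x, y) = -4*x - 2, f_y(x, y) = -2*y - 2.
  f_x(P) = 6, f_y(P) = -4 (gradient nonzero, so P is smooth).
Step 3: tangent line at P: 6·(x − -2) + -4·(y − 1) = 0.
Expanding: 6*x - 4*y + 16 = 0.


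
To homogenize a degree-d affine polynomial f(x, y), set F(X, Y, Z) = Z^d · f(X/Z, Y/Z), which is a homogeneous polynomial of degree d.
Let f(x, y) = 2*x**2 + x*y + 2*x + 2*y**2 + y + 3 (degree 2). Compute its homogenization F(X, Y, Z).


F(X, Y, Z) = 2*X**2 + X*Y + 2*X*Z + 2*Y**2 + Y*Z + 3*Z**2

deg(f) = 2.
Substitute x = X/Z, y = Y/Z into f, then multiply by Z^2.
  monomial 2·x^2·y^0 ↦ 2·X^2·Y^0·Z^0.
  monomial 1·x^1·y^1 ↦ 1·X^1·Y^1·Z^0.
  monomial 2·x^1·y^0 ↦ 2·X^1·Y^0·Z^1.
  monomial 2·x^0·y^2 ↦ 2·X^0·Y^2·Z^0.
  monomial 1·x^0·y^1 ↦ 1·X^0·Y^1·Z^1.
  monomial 3·x^0·y^0 ↦ 3·X^0·Y^0·Z^2.
Collecting: F(X, Y, Z) = 2*X**2 + X*Y + 2*X*Z + 2*Y**2 + Y*Z + 3*Z**2.


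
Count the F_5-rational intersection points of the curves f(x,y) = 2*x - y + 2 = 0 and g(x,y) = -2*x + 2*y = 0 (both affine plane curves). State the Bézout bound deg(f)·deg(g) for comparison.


Common zeros: {(3, 3)}; count = 1; Bézout bound = 1.

deg(f) = 1, deg(g) = 1, so Bézout bound = 1.
Scan x ∈ F_5. For each x, list the y ∈ F_5 with f(x, y) ≡ 0 and those with g(x, y) ≡ 0 (mod 5); the common zeros in that column are the intersection.
  x = 0: f ≡ 0 at y ∈ {2}; g ≡ 0 at y ∈ {0}; common: ∅.
  x = 1: f ≡ 0 at y ∈ {4}; g ≡ 0 at y ∈ {1}; common: ∅.
  x = 2: f ≡ 0 at y ∈ {1}; g ≡ 0 at y ∈ {2}; common: ∅.
  x = 3: f ≡ 0 at y ∈ {3}; g ≡ 0 at y ∈ {3}; common: {3}.
  x = 4: f ≡ 0 at y ∈ {0}; g ≡ 0 at y ∈ {4}; common: ∅.
Collecting: common zeros = {(3, 3)}, so the count is 1.
Comparison with the Bézout bound: 1 ≤ 1 = deg(f)·deg(g), as expected for curves with no common component (the bound is attained).


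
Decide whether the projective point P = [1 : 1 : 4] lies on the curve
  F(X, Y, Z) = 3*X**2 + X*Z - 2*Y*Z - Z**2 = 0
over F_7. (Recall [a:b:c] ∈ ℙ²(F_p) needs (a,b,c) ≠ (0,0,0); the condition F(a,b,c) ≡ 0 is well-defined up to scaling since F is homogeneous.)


F(1,1,4) ≡ 4 (mod 7); P is NOT on the curve.

Evaluate F(1, 1, 4) term-by-term (mod 7).
  3*X**2 ↦ 3·1·1·1 = 3
  X*Z ↦ 1·1·1·4 = 4
  -2*Y*Z ↦ -2·1·1·4 = -8
  -Z**2 ↦ -1·1·1·16 = -16
Sum: F(1, 1, 4) = (3) + (4) + (-8) + (-16) = -17.
Reducing mod 7: -17 ≡ 4 (mod 7).
Since F(a, b, c) ≡ 4 ≠ 0 (mod 7), P does NOT lie on the curve.


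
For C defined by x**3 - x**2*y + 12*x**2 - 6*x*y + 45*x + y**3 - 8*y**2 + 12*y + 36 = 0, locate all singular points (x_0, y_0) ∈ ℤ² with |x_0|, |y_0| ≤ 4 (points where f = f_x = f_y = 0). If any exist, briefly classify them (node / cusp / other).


Singular points: {(-3, 3)}; classification: cusp.

Compute partial derivatives:
  f_x = 3*x**2 - 2*x*y + 24*x - 6*y + 45.
  f_y = -x**2 - 6*x + 3*y**2 - 16*y + 12.
Scan x_0 ∈ {−4, ..., 4}. For each x_0, f_y(x_0, y) is a polynomial in y; find its integer roots y ∈ {−4, ..., 4}, then test f_x and f at those candidates.
  x = -4: f_y(-4, y) = 3*y**2 - 16*y + 20; vanishes at y ∈ {2}. (-4, 2): f_x = 1 ≠ 0.
  x = -3: f_y(-3, y) = 3*y**2 - 16*y + 21; vanishes at y ∈ {3}. (-3, 3): f_x = 0, f = 0 — SINGULAR.
  x = -2: f_y(-2, y) = 3*y**2 - 16*y + 20; vanishes at y ∈ {2}. (-2, 2): f_x = 5 ≠ 0.
  x = -1: f_y(-1, y) = 3*y**2 - 16*y + 17; no integer root y with |y| ≤ 4.
  x = 0: f_y(0, y) = 3*y**2 - 16*y + 12; no integer root y with |y| ≤ 4.
  x = 1: f_y(1, y) = 3*y**2 - 16*y + 5; no integer root y with |y| ≤ 4.
  x = 2: f_y(2, y) = 3*y**2 - 16*y - 4; no integer root y with |y| ≤ 4.
  x = 3: f_y(3, y) = 3*y**2 - 16*y - 15; no integer root y with |y| ≤ 4.
  x = 4: f_y(4, y) = 3*y**2 - 16*y - 28; no integer root y with |y| ≤ 4.
Only singular point on the grid: (-3, 3).
Classify: substitute x = -3 + u, y = 3 + v and expand: f = u**3 - u**2*v + v**3 + v**2.
No constant or linear terms (consistent with a singular point). Quadratic part: v**2. Cubic part: u**3 - u**2*v + v**3.
The quadratic part v**2 is a perfect square, so there is a single (double) tangent line v = 0, i.e. y = 3. Restricting the cubic part to that line (v = 0) leaves u**3 ≠ 0, so f is not divisible by v and the branch is v² ≈ -u**3 to lowest order — this is a cusp.
Classification: cusp.


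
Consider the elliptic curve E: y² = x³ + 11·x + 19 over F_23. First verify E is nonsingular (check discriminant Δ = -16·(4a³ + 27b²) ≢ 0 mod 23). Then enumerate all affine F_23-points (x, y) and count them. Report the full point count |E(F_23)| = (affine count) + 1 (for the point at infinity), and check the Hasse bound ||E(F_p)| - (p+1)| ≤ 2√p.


Affine points = {(1, 10), (1, 13), (2, 7), (2, 16), (4, 9), (4, 14), (6, 5), (6, 18), (7, 5), (7, 18), (10, 5), (10, 18), (12, 4), (12, 19), (13, 6), (13, 17), (16, 6), (16, 17), (17, 6), (17, 17), (18, 0), (19, 7), (19, 16), (21, 9), (21, 14)}; affine count = 25; |E(F_23)| = 26.

Discriminant check: Δ ∝ 4a³ + 27b² = 4·11³ + 27·19² = 4·1331 + 27·361 ≡ 6 (mod 23). Nonzero ⇒ E is nonsingular.
For each x ∈ F_23, compute rhs = x³ + 11·x + 19 mod 23, then count y ∈ F_23 with y² ≡ rhs.
  x = 0: rhs = 19, matching y values: none (0 points).
  x = 1: rhs = 8, matching y values: 10, 13 (2 points).
  x = 2: rhs = 3, matching y values: 7, 16 (2 points).
  x = 3: rhs = 10, matching y values: none (0 points).
  x = 4: rhs = 12, matching y values: 9, 14 (2 points).
  x = 5: rhs = 15, matching y values: none (0 points).
  x = 6: rhs = 2, matching y values: 5, 18 (2 points).
  x = 7: rhs = 2, matching y values: 5, 18 (2 points).
  x = 8: rhs = 21, matching y values: none (0 points).
  x = 9: rhs = 19, matching y values: none (0 points).
  x = 10: rhs = 2, matching y values: 5, 18 (2 points).
  x = 11: rhs = 22, matching y values: none (0 points).
  x = 12: rhs = 16, matching y values: 4, 19 (2 points).
  x = 13: rhs = 13, matching y values: 6, 17 (2 points).
  x = 14: rhs = 19, matching y values: none (0 points).
  x = 15: rhs = 17, matching y values: none (0 points).
  x = 16: rhs = 13, matching y values: 6, 17 (2 points).
  x = 17: rhs = 13, matching y values: 6, 17 (2 points).
  x = 18: rhs = 0, matching y values: 0 (1 points).
  x = 19: rhs = 3, matching y values: 7, 16 (2 points).
  x = 20: rhs = 5, matching y values: none (0 points).
  x = 21: rhs = 12, matching y values: 9, 14 (2 points).
  x = 22: rhs = 7, matching y values: none (0 points).
Total affine count: 25.
Full point count |E(F_23)| = 25 + 1 = 26.
Hasse bound: |26 − (23+1)| = |2| = 2 ≤ 2√23 ≈ 9.5917 ✓.


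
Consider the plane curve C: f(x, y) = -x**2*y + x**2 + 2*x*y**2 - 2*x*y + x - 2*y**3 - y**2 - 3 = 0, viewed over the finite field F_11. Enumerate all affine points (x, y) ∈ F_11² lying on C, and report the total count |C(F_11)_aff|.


Affine F_11-points: {(0, 3), (1, 3), (3, 4), (6, 1), (6, 5), (7, 5), (9, 4)}; count = 7.

For each of the 121 pairs (x, y) ∈ F_11², evaluate f(x, y) mod 11. Record the zeros.
  x = 0: [0↦8, 1↦5, 2↦10, 3↦0, 4↦7, 5↦8, 6↦2, 7↦10, 8↦9, 9↦9, 10↦9]  zeros at y ∈ {3}
  x = 1: [0↦10, 1↦6, 2↦3, 3↦0, 4↦7, 5↦1, 6↦3, 7↦1, 8↦5, 9↦3, 10↦5]  zeros at y ∈ {3}
  x = 2: [0↦3, 1↦7, 2↦5, 3↦7, 4↦1, 5↦8, 6↦5, 7↦2, 8↦9, 9↦3, 10↦5]  zeros at y ∈ ∅
  x = 3: [0↦9, 1↦8, 2↦5, 3↦10, 4↦0, 5↦7, 6↦8, 7↦2, 8↦10, 9↦9, 10↦9]  zeros at y ∈ {4}
  x = 4: [0↦6, 1↦9, 2↦3, 3↦9, 4↦4, 5↦9, 6↦1, 7↦1, 8↦8, 9↦10, 10↦6]  zeros at y ∈ ∅
  x = 5: [0↦5, 1↦10, 2↦10, 3↦4, 4↦2, 5↦3, 6↦6, 7↦10, 8↦3, 9↦6, 10↦7]  zeros at y ∈ ∅
  x = 6: [0↦6, 1↦0, 2↦4, 3↦6, 4↦5, 5↦0, 6↦1, 7↦7, 8↦6, 9↦8, 10↦1]  zeros at y ∈ {1, 5}
  x = 7: [0↦9, 1↦1, 2↦7, 3↦4, 4↦2, 5↦0, 6↦8, 7↦3, 8↦6, 9↦5, 10↦10]  zeros at y ∈ {5}
  x = 8: [0↦3, 1↦2, 2↦8, 3↦9, 4↦4, 5↦3, 6↦5, 7↦9, 8↦3, 9↦8, 10↦1]  zeros at y ∈ ∅
  x = 9: [0↦10, 1↦3, 2↦7, 3↦10, 4↦0, 5↦9, 6↦3, 7↦3, 8↦8, 9↦6, 10↦7]  zeros at y ∈ {4}
  x = 10: [0↦8, 1↦4, 2↦4, 3↦7, 4↦1, 5↦7, 6↦2, 7↦7, 8↦10, 9↦10, 10↦6]  zeros at y ∈ ∅
Collecting zeros: affine points = {(0, 3), (1, 3), (3, 4), (6, 1), (6, 5), (7, 5), (9, 4)}.
Total count |C(F_11)_aff| = 7.


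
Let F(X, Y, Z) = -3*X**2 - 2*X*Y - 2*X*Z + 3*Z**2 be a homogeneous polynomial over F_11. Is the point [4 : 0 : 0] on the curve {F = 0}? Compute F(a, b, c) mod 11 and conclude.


F(4,0,0) ≡ 7 (mod 11); P is NOT on the curve.

Evaluate F(4, 0, 0) term-by-term (mod 11).
  -3*X**2 ↦ -3·16·1·1 = -48
  -2*X*Y ↦ -2·4·0·1 = 0
  -2*X*Z ↦ -2·4·1·0 = 0
  3*Z**2 ↦ 3·1·1·0 = 0
Sum: F(4, 0, 0) = (-48) + (0) + (0) + (0) = -48.
Reducing mod 11: -48 ≡ 7 (mod 11).
Since F(a, b, c) ≡ 7 ≠ 0 (mod 11), P does NOT lie on the curve.


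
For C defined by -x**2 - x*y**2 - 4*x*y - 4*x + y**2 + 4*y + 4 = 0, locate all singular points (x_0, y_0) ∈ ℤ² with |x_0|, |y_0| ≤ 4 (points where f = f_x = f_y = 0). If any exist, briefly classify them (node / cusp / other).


Singular points: {(0, -2)}; classification: node.

Compute partial derivatives:
  f_x = -2*x - y**2 - 4*y - 4.
  f_y = -2*x*y - 4*x + 2*y + 4.
Scan x_0 ∈ {−4, ..., 4}. For each x_0, f_y(x_0, y) is a polynomial in y; find its integer roots y ∈ {−4, ..., 4}, then test f_x and f at those candidates.
  x = -4: f_y(-4, y) = 10*y + 20; vanishes at y ∈ {-2}. (-4, -2): f_x = 8 ≠ 0.
  x = -3: f_y(-3, y) = 8*y + 16; vanishes at y ∈ {-2}. (-3, -2): f_x = 6 ≠ 0.
  x = -2: f_y(-2, y) = 6*y + 12; vanishes at y ∈ {-2}. (-2, -2): f_x = 4 ≠ 0.
  x = -1: f_y(-1, y) = 4*y + 8; vanishes at y ∈ {-2}. (-1, -2): f_x = 2 ≠ 0.
  x = 0: f_y(0, y) = 2*y + 4; vanishes at y ∈ {-2}. (0, -2): f_x = 0, f = 0 — SINGULAR.
  x = 1: f_y(1, y) = 0; vanishes at y ∈ {-4, -3, -2, -1, 0, 1, 2, 3, 4}. (1, -4): f_x = -6 ≠ 0; (1, -3): f_x = -3 ≠ 0; (1, -2): f_x = -2 ≠ 0; (1, -1): f_x = -3 ≠ 0; (1, 0): f_x = -6 ≠ 0; (1, 1): f_x = -11 ≠ 0; (1, 2): f_x = -18 ≠ 0; (1, 3): f_x = -27 ≠ 0; (1, 4): f_x = -38 ≠ 0.
  x = 2: f_y(2, y) = -2*y - 4; vanishes at y ∈ {-2}. (2, -2): f_x = -4 ≠ 0.
  x = 3: f_y(3, y) = -4*y - 8; vanishes at y ∈ {-2}. (3, -2): f_x = -6 ≠ 0.
  x = 4: f_y(4, y) = -6*y - 12; vanishes at y ∈ {-2}. (4, -2): f_x = -8 ≠ 0.
Only singular point on the grid: (0, -2).
Classify: substitute x = 0 + u, y = -2 + v and expand: f = -u**2 - u*v**2 + v**2.
No constant or linear terms (consistent with a singular point). Quadratic part: -u**2 + v**2. Cubic part: -u*v**2.
The quadratic part v**2 - u**2 = (v − u)(v + u) splits into two distinct linear factors, so there are two distinct tangent lines y − -2 = ±(x − 0) — this is a node (ordinary double point).
Classification: node.


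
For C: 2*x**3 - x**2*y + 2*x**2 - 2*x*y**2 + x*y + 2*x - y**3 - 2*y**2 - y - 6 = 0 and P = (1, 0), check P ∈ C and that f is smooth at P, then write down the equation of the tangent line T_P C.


Tangent line at P: 12*x - y - 12 = 0.

Step 1: f(1, 0) = 0, so P lies on C.
Step 2: partial derivatives
  f_x(x, y) = 6*x**2 - 2*x*y + 4*x - 2*y**2 + y + 2, f_y(x, y) = -x**2 - 4*x*y + x - 3*y**2 - 4*y - 1.
  f_x(P) = 12, f_y(P) = -1 (gradient nonzero, so P is smooth).
Step 3: tangent line at P: 12·(x − 1) + -1·(y − 0) = 0.
Expanding: 12*x - y - 12 = 0.


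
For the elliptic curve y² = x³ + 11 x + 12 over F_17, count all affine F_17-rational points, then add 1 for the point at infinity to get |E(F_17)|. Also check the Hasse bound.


Affine points = {(2, 5), (2, 12), (3, 2), (3, 15), (4, 1), (4, 16), (8, 0), (10, 0), (11, 6), (11, 11), (12, 6), (12, 11), (15, 4), (15, 13), (16, 0)}; affine count = 15; |E(F_17)| = 16.

Discriminant check: Δ ∝ 4a³ + 27b² = 4·11³ + 27·12² = 4·1331 + 27·144 ≡ 15 (mod 17). Nonzero ⇒ E is nonsingular.
For each x ∈ F_17, compute rhs = x³ + 11·x + 12 mod 17, then count y ∈ F_17 with y² ≡ rhs.
  x = 0: rhs = 12, matching y values: none (0 points).
  x = 1: rhs = 7, matching y values: none (0 points).
  x = 2: rhs = 8, matching y values: 5, 12 (2 points).
  x = 3: rhs = 4, matching y values: 2, 15 (2 points).
  x = 4: rhs = 1, matching y values: 1, 16 (2 points).
  x = 5: rhs = 5, matching y values: none (0 points).
  x = 6: rhs = 5, matching y values: none (0 points).
  x = 7: rhs = 7, matching y values: none (0 points).
  x = 8: rhs = 0, matching y values: 0 (1 points).
  x = 9: rhs = 7, matching y values: none (0 points).
  x = 10: rhs = 0, matching y values: 0 (1 points).
  x = 11: rhs = 2, matching y values: 6, 11 (2 points).
  x = 12: rhs = 2, matching y values: 6, 11 (2 points).
  x = 13: rhs = 6, matching y values: none (0 points).
  x = 14: rhs = 3, matching y values: none (0 points).
  x = 15: rhs = 16, matching y values: 4, 13 (2 points).
  x = 16: rhs = 0, matching y values: 0 (1 points).
Total affine count: 15.
Full point count |E(F_17)| = 15 + 1 = 16.
Hasse bound: |16 − (17+1)| = |-2| = 2 ≤ 2√17 ≈ 8.2462 ✓.


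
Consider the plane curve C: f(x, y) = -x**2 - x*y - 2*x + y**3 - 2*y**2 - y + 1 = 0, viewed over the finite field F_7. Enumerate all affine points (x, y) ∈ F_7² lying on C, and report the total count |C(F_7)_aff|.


Affine F_7-points: {(0, 3), (1, 5), (2, 0), (2, 3), (2, 6), (3, 0), (4, 6), (6, 5)}; count = 8.

For each of the 49 pairs (x, y) ∈ F_7², evaluate f(x, y) mod 7. Record the zeros.
  x = 0: [0↦1, 1↦6, 2↦6, 3↦0, 4↦1, 5↦1, 6↦6]  zeros at y ∈ {3}
  x = 1: [0↦5, 1↦2, 2↦1, 3↦1, 4↦1, 5↦0, 6↦4]  zeros at y ∈ {5}
  x = 2: [0↦0, 1↦3, 2↦1, 3↦0, 4↦6, 5↦4, 6↦0]  zeros at y ∈ {0, 3, 6}
  x = 3: [0↦0, 1↦2, 2↦6, 3↦4, 4↦2, 5↦6, 6↦1]  zeros at y ∈ {0}
  x = 4: [0↦5, 1↦6, 2↦2, 3↦6, 4↦3, 5↦6, 6↦0]  zeros at y ∈ {6}
  x = 5: [0↦1, 1↦1, 2↦3, 3↦6, 4↦2, 5↦4, 6↦4]  zeros at y ∈ ∅
  x = 6: [0↦2, 1↦1, 2↦2, 3↦4, 4↦6, 5↦0, 6↦6]  zeros at y ∈ {5}
Collecting zeros: affine points = {(0, 3), (1, 5), (2, 0), (2, 3), (2, 6), (3, 0), (4, 6), (6, 5)}.
Total count |C(F_7)_aff| = 8.


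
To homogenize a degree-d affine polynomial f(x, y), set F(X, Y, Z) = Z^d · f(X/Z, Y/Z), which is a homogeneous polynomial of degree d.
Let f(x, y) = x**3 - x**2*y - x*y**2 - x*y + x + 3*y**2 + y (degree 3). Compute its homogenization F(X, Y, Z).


F(X, Y, Z) = X**3 - X**2*Y - X*Y**2 - X*Y*Z + X*Z**2 + 3*Y**2*Z + Y*Z**2

deg(f) = 3.
Substitute x = X/Z, y = Y/Z into f, then multiply by Z^3.
  monomial 1·x^3·y^0 ↦ 1·X^3·Y^0·Z^0.
  monomial -1·x^2·y^1 ↦ -1·X^2·Y^1·Z^0.
  monomial -1·x^1·y^2 ↦ -1·X^1·Y^2·Z^0.
  monomial -1·x^1·y^1 ↦ -1·X^1·Y^1·Z^1.
  monomial 1·x^1·y^0 ↦ 1·X^1·Y^0·Z^2.
  monomial 3·x^0·y^2 ↦ 3·X^0·Y^2·Z^1.
  monomial 1·x^0·y^1 ↦ 1·X^0·Y^1·Z^2.
Collecting: F(X, Y, Z) = X**3 - X**2*Y - X*Y**2 - X*Y*Z + X*Z**2 + 3*Y**2*Z + Y*Z**2.


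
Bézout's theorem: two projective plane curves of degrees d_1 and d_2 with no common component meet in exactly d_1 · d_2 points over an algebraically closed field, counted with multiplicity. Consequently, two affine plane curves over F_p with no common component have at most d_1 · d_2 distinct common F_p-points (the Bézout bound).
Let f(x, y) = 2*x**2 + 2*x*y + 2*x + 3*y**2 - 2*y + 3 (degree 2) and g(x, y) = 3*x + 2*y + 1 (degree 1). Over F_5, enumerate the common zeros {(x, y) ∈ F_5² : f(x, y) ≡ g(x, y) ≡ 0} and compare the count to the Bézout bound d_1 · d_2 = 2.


Common zeros: ∅; count = 0; Bézout bound = 2.

deg(f) = 2, deg(g) = 1, so Bézout bound = 2.
Scan x ∈ F_5. For each x, list the y ∈ F_5 with f(x, y) ≡ 0 and those with g(x, y) ≡ 0 (mod 5); the common zeros in that column are the intersection.
  x = 0: f ≡ 0 at y ∈ ∅; g ≡ 0 at y ∈ {2}; common: ∅.
  x = 1: f ≡ 0 at y ∈ {1, 4}; g ≡ 0 at y ∈ {3}; common: ∅.
  x = 2: f ≡ 0 at y ∈ {0, 1}; g ≡ 0 at y ∈ {4}; common: ∅.
  x = 3: f ≡ 0 at y ∈ ∅; g ≡ 0 at y ∈ {0}; common: ∅.
  x = 4: f ≡ 0 at y ∈ {4}; g ≡ 0 at y ∈ {1}; common: ∅.
Collecting: common zeros = ∅, so the count is 0.
Comparison with the Bézout bound: 0 ≤ 2 = deg(f)·deg(g), as expected for curves with no common component (the affine F_5-count falls short of the bound because intersections may lie at infinity, over extension fields, or carry multiplicity).


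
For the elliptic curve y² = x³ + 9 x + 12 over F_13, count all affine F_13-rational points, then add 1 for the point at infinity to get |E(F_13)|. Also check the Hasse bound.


Affine points = {(0, 5), (0, 8), (1, 3), (1, 10), (2, 5), (2, 8), (3, 1), (3, 12), (5, 0), (6, 3), (6, 10), (9, 4), (9, 9), (10, 6), (10, 7), (11, 5), (11, 8)}; affine count = 17; |E(F_13)| = 18.

Discriminant check: Δ ∝ 4a³ + 27b² = 4·9³ + 27·12² = 4·729 + 27·144 ≡ 5 (mod 13). Nonzero ⇒ E is nonsingular.
For each x ∈ F_13, compute rhs = x³ + 9·x + 12 mod 13, then count y ∈ F_13 with y² ≡ rhs.
  x = 0: rhs = 12, matching y values: 5, 8 (2 points).
  x = 1: rhs = 9, matching y values: 3, 10 (2 points).
  x = 2: rhs = 12, matching y values: 5, 8 (2 points).
  x = 3: rhs = 1, matching y values: 1, 12 (2 points).
  x = 4: rhs = 8, matching y values: none (0 points).
  x = 5: rhs = 0, matching y values: 0 (1 points).
  x = 6: rhs = 9, matching y values: 3, 10 (2 points).
  x = 7: rhs = 2, matching y values: none (0 points).
  x = 8: rhs = 11, matching y values: none (0 points).
  x = 9: rhs = 3, matching y values: 4, 9 (2 points).
  x = 10: rhs = 10, matching y values: 6, 7 (2 points).
  x = 11: rhs = 12, matching y values: 5, 8 (2 points).
  x = 12: rhs = 2, matching y values: none (0 points).
Total affine count: 17.
Full point count |E(F_13)| = 17 + 1 = 18.
Hasse bound: |18 − (13+1)| = |4| = 4 ≤ 2√13 ≈ 7.2111 ✓.


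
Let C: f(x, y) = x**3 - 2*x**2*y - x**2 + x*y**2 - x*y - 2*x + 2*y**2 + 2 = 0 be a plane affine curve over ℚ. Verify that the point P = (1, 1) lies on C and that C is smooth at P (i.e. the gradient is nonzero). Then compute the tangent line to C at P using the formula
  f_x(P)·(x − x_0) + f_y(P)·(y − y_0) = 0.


Tangent line at P: -5*x + 3*y + 2 = 0.

Step 1: f(1, 1) = 0, so P lies on C.
Step 2: partial derivatives
  f_x(x, y) = 3*x**2 - 4*x*y - 2*x + y**2 - y - 2, f_y(x, y) = -2*x**2 + 2*x*y - x + 4*y.
  f_x(P) = -5, f_y(P) = 3 (gradient nonzero, so P is smooth).
Step 3: tangent line at P: -5·(x − 1) + 3·(y − 1) = 0.
Expanding: -5*x + 3*y + 2 = 0.


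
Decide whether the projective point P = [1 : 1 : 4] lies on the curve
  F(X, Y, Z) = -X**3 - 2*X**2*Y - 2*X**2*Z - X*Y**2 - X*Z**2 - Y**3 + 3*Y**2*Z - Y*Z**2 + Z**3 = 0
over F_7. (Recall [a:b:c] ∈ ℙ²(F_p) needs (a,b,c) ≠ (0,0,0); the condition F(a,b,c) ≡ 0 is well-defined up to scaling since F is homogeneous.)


F(1,1,4) ≡ 3 (mod 7); P is NOT on the curve.

Evaluate F(1, 1, 4) term-by-term (mod 7).
  -X**3 ↦ -1·1·1·1 = -1
  -2*X**2*Y ↦ -2·1·1·1 = -2
  -2*X**2*Z ↦ -2·1·1·4 = -8
  -X*Y**2 ↦ -1·1·1·1 = -1
  -X*Z**2 ↦ -1·1·1·16 = -16
  -Y**3 ↦ -1·1·1·1 = -1
  3*Y**2*Z ↦ 3·1·1·4 = 12
  -Y*Z**2 ↦ -1·1·1·16 = -16
  Z**3 ↦ 1·1·1·64 = 64
Sum: F(1, 1, 4) = (-1) + (-2) + (-8) + (-1) + (-16) + (-1) + (12) + (-16) + (64) = 31.
Reducing mod 7: 31 ≡ 3 (mod 7).
Since F(a, b, c) ≡ 3 ≠ 0 (mod 7), P does NOT lie on the curve.


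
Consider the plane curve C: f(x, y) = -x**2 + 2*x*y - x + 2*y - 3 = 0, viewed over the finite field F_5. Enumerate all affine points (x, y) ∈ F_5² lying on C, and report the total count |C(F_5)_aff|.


Affine F_5-points: {(0, 4), (1, 0), (2, 4), (3, 0)}; count = 4.

For each of the 25 pairs (x, y) ∈ F_5², evaluate f(x, y) mod 5. Record the zeros.
  x = 0: [0↦2, 1↦4, 2↦1, 3↦3, 4↦0]  zeros at y ∈ {4}
  x = 1: [0↦0, 1↦4, 2↦3, 3↦2, 4↦1]  zeros at y ∈ {0}
  x = 2: [0↦1, 1↦2, 2↦3, 3↦4, 4↦0]  zeros at y ∈ {4}
  x = 3: [0↦0, 1↦3, 2↦1, 3↦4, 4↦2]  zeros at y ∈ {0}
  x = 4: [0↦2, 1↦2, 2↦2, 3↦2, 4↦2]  zeros at y ∈ ∅
Collecting zeros: affine points = {(0, 4), (1, 0), (2, 4), (3, 0)}.
Total count |C(F_5)_aff| = 4.


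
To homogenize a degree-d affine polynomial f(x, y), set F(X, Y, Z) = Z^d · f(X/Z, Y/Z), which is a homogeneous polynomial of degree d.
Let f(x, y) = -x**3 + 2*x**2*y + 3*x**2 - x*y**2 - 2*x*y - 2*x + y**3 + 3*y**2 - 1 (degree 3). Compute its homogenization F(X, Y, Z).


F(X, Y, Z) = -X**3 + 2*X**2*Y + 3*X**2*Z - X*Y**2 - 2*X*Y*Z - 2*X*Z**2 + Y**3 + 3*Y**2*Z - Z**3

deg(f) = 3.
Substitute x = X/Z, y = Y/Z into f, then multiply by Z^3.
  monomial -1·x^3·y^0 ↦ -1·X^3·Y^0·Z^0.
  monomial 2·x^2·y^1 ↦ 2·X^2·Y^1·Z^0.
  monomial 3·x^2·y^0 ↦ 3·X^2·Y^0·Z^1.
  monomial -1·x^1·y^2 ↦ -1·X^1·Y^2·Z^0.
  monomial -2·x^1·y^1 ↦ -2·X^1·Y^1·Z^1.
  monomial -2·x^1·y^0 ↦ -2·X^1·Y^0·Z^2.
  monomial 1·x^0·y^3 ↦ 1·X^0·Y^3·Z^0.
  monomial 3·x^0·y^2 ↦ 3·X^0·Y^2·Z^1.
  monomial -1·x^0·y^0 ↦ -1·X^0·Y^0·Z^3.
Collecting: F(X, Y, Z) = -X**3 + 2*X**2*Y + 3*X**2*Z - X*Y**2 - 2*X*Y*Z - 2*X*Z**2 + Y**3 + 3*Y**2*Z - Z**3.


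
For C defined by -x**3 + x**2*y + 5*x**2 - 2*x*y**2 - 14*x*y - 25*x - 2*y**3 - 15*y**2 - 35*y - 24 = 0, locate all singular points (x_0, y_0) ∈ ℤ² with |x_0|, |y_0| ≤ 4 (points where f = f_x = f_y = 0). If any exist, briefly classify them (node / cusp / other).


Singular points: {(1, -3)}; classification: node.

Compute partial derivatives:
  f_x = -3*x**2 + 2*x*y + 10*x - 2*y**2 - 14*y - 25.
  f_y = x**2 - 4*x*y - 14*x - 6*y**2 - 30*y - 35.
Scan x_0 ∈ {−4, ..., 4}. For each x_0, f_y(x_0, y) is a polynomial in y; find its integer roots y ∈ {−4, ..., 4}, then test f_x and f at those candidates.
  x = -4: f_y(-4, y) = -6*y**2 - 14*y + 37; no integer root y with |y| ≤ 4.
  x = -3: f_y(-3, y) = -6*y**2 - 18*y + 16; no integer root y with |y| ≤ 4.
  x = -2: f_y(-2, y) = -6*y**2 - 22*y - 3; no integer root y with |y| ≤ 4.
  x = -1: f_y(-1, y) = -6*y**2 - 26*y - 20; vanishes at y ∈ {-1}. (-1, -1): f_x = -24 ≠ 0.
  x = 0: f_y(0, y) = -6*y**2 - 30*y - 35; no integer root y with |y| ≤ 4.
  x = 1: f_y(1, y) = -6*y**2 - 34*y - 48; vanishes at y ∈ {-3}. (1, -3): f_x = 0, f = 0 — SINGULAR.
  x = 2: f_y(2, y) = -6*y**2 - 38*y - 59; no integer root y with |y| ≤ 4.
  x = 3: f_y(3, y) = -6*y**2 - 42*y - 68; no integer root y with |y| ≤ 4.
  x = 4: f_y(4, y) = -6*y**2 - 46*y - 75; no integer root y with |y| ≤ 4.
Only singular point on the grid: (1, -3).
Classify: substitute x = 1 + u, y = -3 + v and expand: f = -u**3 + u**2*v - u**2 - 2*u*v**2 - 2*v**3 + v**2.
No constant or linear terms (consistent with a singular point). Quadratic part: -u**2 + v**2. Cubic part: -u**3 + u**2*v - 2*u*v**2 - 2*v**3.
The quadratic part v**2 - u**2 = (v − u)(v + u) splits into two distinct linear factors, so there are two distinct tangent lines y − -3 = ±(x − 1) — this is a node (ordinary double point).
Classification: node.


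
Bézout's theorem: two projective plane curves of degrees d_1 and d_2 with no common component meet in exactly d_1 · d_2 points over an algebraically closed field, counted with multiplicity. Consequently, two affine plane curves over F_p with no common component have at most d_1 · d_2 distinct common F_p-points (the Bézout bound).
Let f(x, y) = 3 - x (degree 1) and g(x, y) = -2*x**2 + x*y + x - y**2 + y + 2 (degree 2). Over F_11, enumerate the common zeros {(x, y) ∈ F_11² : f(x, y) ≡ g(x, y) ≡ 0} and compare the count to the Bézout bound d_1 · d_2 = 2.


Common zeros: ∅; count = 0; Bézout bound = 2.

deg(f) = 1, deg(g) = 2, so Bézout bound = 2.
Scan x ∈ F_11. For each x, list the y ∈ F_11 with f(x, y) ≡ 0 and those with g(x, y) ≡ 0 (mod 11); the common zeros in that column are the intersection.
  x = 0: f ≡ 0 at y ∈ ∅; g ≡ 0 at y ∈ {2, 10}; common: ∅.
  x = 1: f ≡ 0 at y ∈ ∅; g ≡ 0 at y ∈ ∅; common: ∅.
  x = 2: f ≡ 0 at y ∈ ∅; g ≡ 0 at y ∈ {6, 8}; common: ∅.
  x = 3: f ≡ 0 at y ∈ {0, 1, 2, 3, 4, 5, 6, 7, 8, 9, 10}; g ≡ 0 at y ∈ ∅; common: ∅.
  x = 4: f ≡ 0 at y ∈ ∅; g ≡ 0 at y ∈ {1, 4}; common: ∅.
  x = 5: f ≡ 0 at y ∈ ∅; g ≡ 0 at y ∈ ∅; common: ∅.
  x = 6: f ≡ 0 at y ∈ ∅; g ≡ 0 at y ∈ ∅; common: ∅.
  x = 7: f ≡ 0 at y ∈ ∅; g ≡ 0 at y ∈ {2, 6}; common: ∅.
  x = 8: f ≡ 0 at y ∈ ∅; g ≡ 0 at y ∈ {1, 8}; common: ∅.
  x = 9: f ≡ 0 at y ∈ ∅; g ≡ 0 at y ∈ ∅; common: ∅.
  x = 10: f ≡ 0 at y ∈ ∅; g ≡ 0 at y ∈ ∅; common: ∅.
Collecting: common zeros = ∅, so the count is 0.
Comparison with the Bézout bound: 0 ≤ 2 = deg(f)·deg(g), as expected for curves with no common component (the affine F_11-count falls short of the bound because intersections may lie at infinity, over extension fields, or carry multiplicity).


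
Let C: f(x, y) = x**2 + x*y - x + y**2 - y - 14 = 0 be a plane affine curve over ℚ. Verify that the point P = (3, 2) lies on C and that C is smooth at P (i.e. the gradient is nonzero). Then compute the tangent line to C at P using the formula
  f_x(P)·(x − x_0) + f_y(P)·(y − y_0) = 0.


Tangent line at P: 7*x + 6*y - 33 = 0.

Step 1: f(3, 2) = 0, so P lies on C.
Step 2: partial derivatives
  f_x(x, y) = 2*x + y - 1, f_y(x, y) = x + 2*y - 1.
  f_x(P) = 7, f_y(P) = 6 (gradient nonzero, so P is smooth).
Step 3: tangent line at P: 7·(x − 3) + 6·(y − 2) = 0.
Expanding: 7*x + 6*y - 33 = 0.


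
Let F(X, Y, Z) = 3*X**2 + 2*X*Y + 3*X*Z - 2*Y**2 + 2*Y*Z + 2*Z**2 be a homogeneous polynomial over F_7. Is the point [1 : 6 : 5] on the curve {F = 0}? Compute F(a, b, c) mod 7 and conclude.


F(1,6,5) ≡ 5 (mod 7); P is NOT on the curve.

Evaluate F(1, 6, 5) term-by-term (mod 7).
  3*X**2 ↦ 3·1·1·1 = 3
  2*X*Y ↦ 2·1·6·1 = 12
  3*X*Z ↦ 3·1·1·5 = 15
  -2*Y**2 ↦ -2·1·36·1 = -72
  2*Y*Z ↦ 2·1·6·5 = 60
  2*Z**2 ↦ 2·1·1·25 = 50
Sum: F(1, 6, 5) = (3) + (12) + (15) + (-72) + (60) + (50) = 68.
Reducing mod 7: 68 ≡ 5 (mod 7).
Since F(a, b, c) ≡ 5 ≠ 0 (mod 7), P does NOT lie on the curve.


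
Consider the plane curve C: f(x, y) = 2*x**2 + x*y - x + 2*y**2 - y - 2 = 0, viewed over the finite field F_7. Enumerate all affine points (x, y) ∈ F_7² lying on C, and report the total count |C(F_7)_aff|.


Affine F_7-points: {(1, 2), (1, 5), (2, 1), (2, 2), (4, 4), (4, 5), (5, 1), (5, 4)}; count = 8.

For each of the 49 pairs (x, y) ∈ F_7², evaluate f(x, y) mod 7. Record the zeros.
  x = 0: [0↦5, 1↦6, 2↦4, 3↦6, 4↦5, 5↦1, 6↦1]  zeros at y ∈ ∅
  x = 1: [0↦6, 1↦1, 2↦0, 3↦3, 4↦3, 5↦0, 6↦1]  zeros at y ∈ {2, 5}
  x = 2: [0↦4, 1↦0, 2↦0, 3↦4, 4↦5, 5↦3, 6↦5]  zeros at y ∈ {1, 2}
  x = 3: [0↦6, 1↦3, 2↦4, 3↦2, 4↦4, 5↦3, 6↦6]  zeros at y ∈ ∅
  x = 4: [0↦5, 1↦3, 2↦5, 3↦4, 4↦0, 5↦0, 6↦4]  zeros at y ∈ {4, 5}
  x = 5: [0↦1, 1↦0, 2↦3, 3↦3, 4↦0, 5↦1, 6↦6]  zeros at y ∈ {1, 4}
  x = 6: [0↦1, 1↦1, 2↦5, 3↦6, 4↦4, 5↦6, 6↦5]  zeros at y ∈ ∅
Collecting zeros: affine points = {(1, 2), (1, 5), (2, 1), (2, 2), (4, 4), (4, 5), (5, 1), (5, 4)}.
Total count |C(F_7)_aff| = 8.


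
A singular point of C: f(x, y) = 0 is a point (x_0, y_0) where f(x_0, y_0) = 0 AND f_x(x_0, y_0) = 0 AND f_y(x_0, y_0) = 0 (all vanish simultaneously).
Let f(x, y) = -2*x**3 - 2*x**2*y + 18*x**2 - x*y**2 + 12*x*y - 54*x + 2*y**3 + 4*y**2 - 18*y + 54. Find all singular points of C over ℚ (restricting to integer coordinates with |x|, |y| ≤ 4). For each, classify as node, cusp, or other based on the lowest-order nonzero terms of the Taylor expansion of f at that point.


Singular points: {(3, 0)}; classification: cusp.

Compute partial derivatives:
  f_x = -6*x**2 - 4*x*y + 36*x - y**2 + 12*y - 54.
  f_y = -2*x**2 - 2*x*y + 12*x + 6*y**2 + 8*y - 18.
Scan x_0 ∈ {−4, ..., 4}. For each x_0, f_y(x_0, y) is a polynomial in y; find its integer roots y ∈ {−4, ..., 4}, then test f_x and f at those candidates.
  x = -4: f_y(-4, y) = 6*y**2 + 16*y - 98; no integer root y with |y| ≤ 4.
  x = -3: f_y(-3, y) = 6*y**2 + 14*y - 72; no integer root y with |y| ≤ 4.
  x = -2: f_y(-2, y) = 6*y**2 + 12*y - 50; no integer root y with |y| ≤ 4.
  x = -1: f_y(-1, y) = 6*y**2 + 10*y - 32; no integer root y with |y| ≤ 4.
  x = 0: f_y(0, y) = 6*y**2 + 8*y - 18; no integer root y with |y| ≤ 4.
  x = 1: f_y(1, y) = 6*y**2 + 6*y - 8; no integer root y with |y| ≤ 4.
  x = 2: f_y(2, y) = 6*y**2 + 4*y - 2; vanishes at y ∈ {-1}. (2, -1): f_x = -11 ≠ 0.
  x = 3: f_y(3, y) = 6*y**2 + 2*y; vanishes at y ∈ {0}. (3, 0): f_x = 0, f = 0 — SINGULAR.
  x = 4: f_y(4, y) = 6*y**2 - 2; no integer root y with |y| ≤ 4.
Only singular point on the grid: (3, 0).
Classify: substitute x = 3 + u, y = 0 + v and expand: f = -2*u**3 - 2*u**2*v - u*v**2 + 2*v**3 + v**2.
No constant or linear terms (consistent with a singular point). Quadratic part: v**2. Cubic part: -2*u**3 - 2*u**2*v - u*v**2 + 2*v**3.
The quadratic part v**2 is a perfect square, so there is a single (double) tangent line v = 0, i.e. y = 0. Restricting the cubic part to that line (v = 0) leaves -2*u**3 ≠ 0, so f is not divisible by v and the branch is v² ≈ 2*u**3 to lowest order — this is a cusp.
Classification: cusp.


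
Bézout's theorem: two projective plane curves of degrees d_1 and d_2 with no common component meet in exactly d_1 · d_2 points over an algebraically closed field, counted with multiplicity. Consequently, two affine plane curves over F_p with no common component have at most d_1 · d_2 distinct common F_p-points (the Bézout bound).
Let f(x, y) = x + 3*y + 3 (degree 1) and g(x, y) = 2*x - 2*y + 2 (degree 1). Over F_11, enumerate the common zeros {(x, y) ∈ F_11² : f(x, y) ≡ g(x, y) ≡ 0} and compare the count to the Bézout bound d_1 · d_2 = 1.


Common zeros: {(4, 5)}; count = 1; Bézout bound = 1.

deg(f) = 1, deg(g) = 1, so Bézout bound = 1.
Scan x ∈ F_11. For each x, list the y ∈ F_11 with f(x, y) ≡ 0 and those with g(x, y) ≡ 0 (mod 11); the common zeros in that column are the intersection.
  x = 0: f ≡ 0 at y ∈ {10}; g ≡ 0 at y ∈ {1}; common: ∅.
  x = 1: f ≡ 0 at y ∈ {6}; g ≡ 0 at y ∈ {2}; common: ∅.
  x = 2: f ≡ 0 at y ∈ {2}; g ≡ 0 at y ∈ {3}; common: ∅.
  x = 3: f ≡ 0 at y ∈ {9}; g ≡ 0 at y ∈ {4}; common: ∅.
  x = 4: f ≡ 0 at y ∈ {5}; g ≡ 0 at y ∈ {5}; common: {5}.
  x = 5: f ≡ 0 at y ∈ {1}; g ≡ 0 at y ∈ {6}; common: ∅.
  x = 6: f ≡ 0 at y ∈ {8}; g ≡ 0 at y ∈ {7}; common: ∅.
  x = 7: f ≡ 0 at y ∈ {4}; g ≡ 0 at y ∈ {8}; common: ∅.
  x = 8: f ≡ 0 at y ∈ {0}; g ≡ 0 at y ∈ {9}; common: ∅.
  x = 9: f ≡ 0 at y ∈ {7}; g ≡ 0 at y ∈ {10}; common: ∅.
  x = 10: f ≡ 0 at y ∈ {3}; g ≡ 0 at y ∈ {0}; common: ∅.
Collecting: common zeros = {(4, 5)}, so the count is 1.
Comparison with the Bézout bound: 1 ≤ 1 = deg(f)·deg(g), as expected for curves with no common component (the bound is attained).


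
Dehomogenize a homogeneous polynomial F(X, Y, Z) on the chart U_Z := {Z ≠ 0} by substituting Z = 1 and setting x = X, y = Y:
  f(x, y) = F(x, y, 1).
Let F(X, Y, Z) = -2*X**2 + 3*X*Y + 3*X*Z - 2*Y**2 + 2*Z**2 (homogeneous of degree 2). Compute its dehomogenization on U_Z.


f(x, y) = -2*x**2 + 3*x*y + 3*x - 2*y**2 + 2

On U_Z we set Z = 1. Each monomial c·X^i·Y^j·Z^k in F becomes c·x^i·y^j·1^k = c·x^i·y^j.
Substituting Z = 1: F(X, Y, 1) = -2*x**2 + 3*x*y + 3*x - 2*y**2 + 2.
Note: deg(f) ≤ deg(F) = 2; strict inequality happens when F is divisible by Z (lost terms).


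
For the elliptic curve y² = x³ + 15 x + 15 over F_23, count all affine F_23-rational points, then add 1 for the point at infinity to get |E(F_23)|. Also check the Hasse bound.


Affine points = {(1, 10), (1, 13), (3, 8), (3, 15), (4, 1), (4, 22), (5, 10), (5, 13), (7, 7), (7, 16), (8, 7), (8, 16), (11, 4), (11, 19), (14, 5), (14, 18), (15, 2), (15, 21), (16, 2), (16, 21), (17, 10), (17, 13), (19, 11), (19, 12), (20, 9), (20, 14), (21, 0)}; affine count = 27; |E(F_23)| = 28.

Discriminant check: Δ ∝ 4a³ + 27b² = 4·15³ + 27·15² = 4·3375 + 27·225 ≡ 2 (mod 23). Nonzero ⇒ E is nonsingular.
For each x ∈ F_23, compute rhs = x³ + 15·x + 15 mod 23, then count y ∈ F_23 with y² ≡ rhs.
  x = 0: rhs = 15, matching y values: none (0 points).
  x = 1: rhs = 8, matching y values: 10, 13 (2 points).
  x = 2: rhs = 7, matching y values: none (0 points).
  x = 3: rhs = 18, matching y values: 8, 15 (2 points).
  x = 4: rhs = 1, matching y values: 1, 22 (2 points).
  x = 5: rhs = 8, matching y values: 10, 13 (2 points).
  x = 6: rhs = 22, matching y values: none (0 points).
  x = 7: rhs = 3, matching y values: 7, 16 (2 points).
  x = 8: rhs = 3, matching y values: 7, 16 (2 points).
  x = 9: rhs = 5, matching y values: none (0 points).
  x = 10: rhs = 15, matching y values: none (0 points).
  x = 11: rhs = 16, matching y values: 4, 19 (2 points).
  x = 12: rhs = 14, matching y values: none (0 points).
  x = 13: rhs = 15, matching y values: none (0 points).
  x = 14: rhs = 2, matching y values: 5, 18 (2 points).
  x = 15: rhs = 4, matching y values: 2, 21 (2 points).
  x = 16: rhs = 4, matching y values: 2, 21 (2 points).
  x = 17: rhs = 8, matching y values: 10, 13 (2 points).
  x = 18: rhs = 22, matching y values: none (0 points).
  x = 19: rhs = 6, matching y values: 11, 12 (2 points).
  x = 20: rhs = 12, matching y values: 9, 14 (2 points).
  x = 21: rhs = 0, matching y values: 0 (1 points).
  x = 22: rhs = 22, matching y values: none (0 points).
Total affine count: 27.
Full point count |E(F_23)| = 27 + 1 = 28.
Hasse bound: |28 − (23+1)| = |4| = 4 ≤ 2√23 ≈ 9.5917 ✓.


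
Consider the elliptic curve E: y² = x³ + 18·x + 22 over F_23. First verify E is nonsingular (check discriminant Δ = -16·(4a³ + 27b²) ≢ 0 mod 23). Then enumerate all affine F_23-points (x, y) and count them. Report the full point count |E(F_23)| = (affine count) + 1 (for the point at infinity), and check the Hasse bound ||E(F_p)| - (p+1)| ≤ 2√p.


Affine points = {(1, 8), (1, 15), (6, 1), (6, 22), (7, 10), (7, 13), (9, 4), (9, 19), (10, 11), (10, 12), (16, 6), (16, 17), (19, 1), (19, 22), (21, 1), (21, 22), (22, 7), (22, 16)}; affine count = 18; |E(F_23)| = 19.

Discriminant check: Δ ∝ 4a³ + 27b² = 4·18³ + 27·22² = 4·5832 + 27·484 ≡ 10 (mod 23). Nonzero ⇒ E is nonsingular.
For each x ∈ F_23, compute rhs = x³ + 18·x + 22 mod 23, then count y ∈ F_23 with y² ≡ rhs.
  x = 0: rhs = 22, matching y values: none (0 points).
  x = 1: rhs = 18, matching y values: 8, 15 (2 points).
  x = 2: rhs = 20, matching y values: none (0 points).
  x = 3: rhs = 11, matching y values: none (0 points).
  x = 4: rhs = 20, matching y values: none (0 points).
  x = 5: rhs = 7, matching y values: none (0 points).
  x = 6: rhs = 1, matching y values: 1, 22 (2 points).
  x = 7: rhs = 8, matching y values: 10, 13 (2 points).
  x = 8: rhs = 11, matching y values: none (0 points).
  x = 9: rhs = 16, matching y values: 4, 19 (2 points).
  x = 10: rhs = 6, matching y values: 11, 12 (2 points).
  x = 11: rhs = 10, matching y values: none (0 points).
  x = 12: rhs = 11, matching y values: none (0 points).
  x = 13: rhs = 15, matching y values: none (0 points).
  x = 14: rhs = 5, matching y values: none (0 points).
  x = 15: rhs = 10, matching y values: none (0 points).
  x = 16: rhs = 13, matching y values: 6, 17 (2 points).
  x = 17: rhs = 20, matching y values: none (0 points).
  x = 18: rhs = 14, matching y values: none (0 points).
  x = 19: rhs = 1, matching y values: 1, 22 (2 points).
  x = 20: rhs = 10, matching y values: none (0 points).
  x = 21: rhs = 1, matching y values: 1, 22 (2 points).
  x = 22: rhs = 3, matching y values: 7, 16 (2 points).
Total affine count: 18.
Full point count |E(F_23)| = 18 + 1 = 19.
Hasse bound: |19 − (23+1)| = |-5| = 5 ≤ 2√23 ≈ 9.5917 ✓.


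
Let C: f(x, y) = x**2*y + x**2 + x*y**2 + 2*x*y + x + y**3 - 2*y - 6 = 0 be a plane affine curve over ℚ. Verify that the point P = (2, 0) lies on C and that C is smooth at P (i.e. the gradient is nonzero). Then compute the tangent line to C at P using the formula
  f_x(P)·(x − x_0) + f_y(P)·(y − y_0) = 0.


Tangent line at P: 5*x + 6*y - 10 = 0.

Step 1: f(2, 0) = 0, so P lies on C.
Step 2: partial derivatives
  f_x(x, y) = 2*x*y + 2*x + y**2 + 2*y + 1, f_y(x, y) = x**2 + 2*x*y + 2*x + 3*y**2 - 2.
  f_x(P) = 5, f_y(P) = 6 (gradient nonzero, so P is smooth).
Step 3: tangent line at P: 5·(x − 2) + 6·(y − 0) = 0.
Expanding: 5*x + 6*y - 10 = 0.


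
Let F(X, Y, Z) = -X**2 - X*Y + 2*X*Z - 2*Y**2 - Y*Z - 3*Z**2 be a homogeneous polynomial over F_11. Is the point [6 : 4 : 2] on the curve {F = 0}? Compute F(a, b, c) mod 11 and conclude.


F(6,4,2) ≡ 0 (mod 11); P is on the curve.

Evaluate F(6, 4, 2) term-by-term (mod 11).
  -X**2 ↦ -1·36·1·1 = -36
  -X*Y ↦ -1·6·4·1 = -24
  2*X*Z ↦ 2·6·1·2 = 24
  -2*Y**2 ↦ -2·1·16·1 = -32
  -Y*Z ↦ -1·1·4·2 = -8
  -3*Z**2 ↦ -3·1·1·4 = -12
Sum: F(6, 4, 2) = (-36) + (-24) + (24) + (-32) + (-8) + (-12) = -88.
Reducing mod 11: -88 ≡ 0 (mod 11).
Since F(a, b, c) ≡ 0 (mod 11), P lies on the curve.


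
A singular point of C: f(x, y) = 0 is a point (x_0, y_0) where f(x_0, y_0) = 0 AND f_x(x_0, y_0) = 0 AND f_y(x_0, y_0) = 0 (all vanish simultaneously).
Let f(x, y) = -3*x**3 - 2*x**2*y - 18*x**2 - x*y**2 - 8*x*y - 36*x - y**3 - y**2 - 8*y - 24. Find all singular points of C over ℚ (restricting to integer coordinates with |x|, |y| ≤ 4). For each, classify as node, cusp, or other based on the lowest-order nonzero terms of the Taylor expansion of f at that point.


Singular points: {(-2, 0)}; classification: cusp.

Compute partial derivatives:
  f_x = -9*x**2 - 4*x*y - 36*x - y**2 - 8*y - 36.
  f_y = -2*x**2 - 2*x*y - 8*x - 3*y**2 - 2*y - 8.
Scan x_0 ∈ {−4, ..., 4}. For each x_0, f_y(x_0, y) is a polynomial in y; find its integer roots y ∈ {−4, ..., 4}, then test f_x and f at those candidates.
  x = -4: f_y(-4, y) = -3*y**2 + 6*y - 8; no integer root y with |y| ≤ 4.
  x = -3: f_y(-3, y) = -3*y**2 + 4*y - 2; no integer root y with |y| ≤ 4.
  x = -2: f_y(-2, y) = -3*y**2 + 2*y; vanishes at y ∈ {0}. (-2, 0): f_x = 0, f = 0 — SINGULAR.
  x = -1: f_y(-1, y) = -3*y**2 - 2; no integer root y with |y| ≤ 4.
  x = 0: f_y(0, y) = -3*y**2 - 2*y - 8; no integer root y with |y| ≤ 4.
  x = 1: f_y(1, y) = -3*y**2 - 4*y - 18; no integer root y with |y| ≤ 4.
  x = 2: f_y(2, y) = -3*y**2 - 6*y - 32; no integer root y with |y| ≤ 4.
  x = 3: f_y(3, y) = -3*y**2 - 8*y - 50; no integer root y with |y| ≤ 4.
  x = 4: f_y(4, y) = -3*y**2 - 10*y - 72; no integer root y with |y| ≤ 4.
Only singular point on the grid: (-2, 0).
Classify: substitute x = -2 + u, y = 0 + v and expand: f = -3*u**3 - 2*u**2*v - u*v**2 - v**3 + v**2.
No constant or linear terms (consistent with a singular point). Quadratic part: v**2. Cubic part: -3*u**3 - 2*u**2*v - u*v**2 - v**3.
The quadratic part v**2 is a perfect square, so there is a single (double) tangent line v = 0, i.e. y = 0. Restricting the cubic part to that line (v = 0) leaves -3*u**3 ≠ 0, so f is not divisible by v and the branch is v² ≈ 3*u**3 to lowest order — this is a cusp.
Classification: cusp.
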